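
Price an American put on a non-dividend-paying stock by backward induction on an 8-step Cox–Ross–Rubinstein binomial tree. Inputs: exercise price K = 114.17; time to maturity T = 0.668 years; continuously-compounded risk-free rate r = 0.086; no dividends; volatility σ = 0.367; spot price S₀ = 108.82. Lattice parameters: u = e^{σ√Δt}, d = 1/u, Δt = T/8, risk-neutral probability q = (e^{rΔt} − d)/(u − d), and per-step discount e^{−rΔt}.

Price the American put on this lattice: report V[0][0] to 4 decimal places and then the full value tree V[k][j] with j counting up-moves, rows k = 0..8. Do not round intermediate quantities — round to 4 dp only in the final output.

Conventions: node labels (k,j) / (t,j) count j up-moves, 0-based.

price = 13.5129
tree:
13.5129
19.1918 8.1921
26.3923 12.4746 4.1512
35.0041 18.4075 6.8927 1.5491
42.9697 26.1472 11.1558 2.8522 0.3060
50.1339 35.0041 17.4672 5.1876 0.6258 0.0000
56.5772 42.9697 26.1472 9.2894 1.2795 0.0000 0.0000
62.3722 50.1339 35.0041 16.2995 2.6164 0.0000 0.0000 0.0000
67.5841 56.5772 42.9697 26.1472 5.3500 0.0000 0.0000 0.0000 0.0000

params: Δt=0.08350 u=1.11188 d=0.89938 q=0.50743 e^(-rΔt)=0.99284
t_8 payoffs: 67.5841 56.5772 42.9697 26.1472 5.3500 0.0000 0.0000 0.0000 0.0000
k=7: node(7,0) S=51.7978 payoff=62.3722 vs cont=61.5553 → 62.3722 [stop]  node(7,1) S=64.0361 payoff=50.1339 vs cont=49.3170 → 50.1339 [stop]  node(7,2) S=79.1659 payoff=35.0041 vs cont=34.1871 → 35.0041 [stop]  node(7,3) S=97.8705 payoff=16.2995 vs cont=15.4826 → 16.2995 [stop]  node(7,4) S=120.9945 payoff=0.0000 vs cont=2.6164 → 2.6164 [wait]  node(7,5) S=149.5819 payoff=0.0000 vs cont=0.0000 → 0.0000 [wait]  node(7,6) S=184.9237 payoff=0.0000 vs cont=0.0000 → 0.0000 [wait]  node(7,7) S=228.6158 payoff=0.0000 vs cont=0.0000 → 0.0000 [wait]
k=6: node(6,0) S=57.5928 payoff=56.5772 vs cont=55.7603 → 56.5772 [stop]  node(6,1) S=71.2003 payoff=42.9697 vs cont=42.1528 → 42.9697 [stop]  node(6,2) S=88.0228 payoff=26.1472 vs cont=25.3303 → 26.1472 [stop]  node(6,3) S=108.8200 payoff=5.3500 vs cont=9.2894 → 9.2894 [wait]  node(6,4) S=134.5310 payoff=0.0000 vs cont=1.2795 → 1.2795 [wait]  node(6,5) S=166.3167 payoff=0.0000 vs cont=0.0000 → 0.0000 [wait]  node(6,6) S=205.6125 payoff=0.0000 vs cont=0.0000 → 0.0000 [wait]
k=5: node(5,0) S=64.0361 payoff=50.1339 vs cont=49.3170 → 50.1339 [stop]  node(5,1) S=79.1659 payoff=35.0041 vs cont=34.1871 → 35.0041 [stop]  node(5,2) S=97.8705 payoff=16.2995 vs cont=17.4672 → 17.4672 [wait]  node(5,3) S=120.9945 payoff=0.0000 vs cont=5.1876 → 5.1876 [wait]  node(5,4) S=149.5819 payoff=0.0000 vs cont=0.6258 → 0.6258 [wait]  node(5,5) S=184.9237 payoff=0.0000 vs cont=0.0000 → 0.0000 [wait]
k=4: node(4,0) S=71.2003 payoff=42.9697 vs cont=42.1528 → 42.9697 [stop]  node(4,1) S=88.0228 payoff=26.1472 vs cont=25.9186 → 26.1472 [stop]  node(4,2) S=108.8200 payoff=5.3500 vs cont=11.1558 → 11.1558 [wait]  node(4,3) S=134.5310 payoff=0.0000 vs cont=2.8522 → 2.8522 [wait]  node(4,4) S=166.3167 payoff=0.0000 vs cont=0.3060 → 0.3060 [wait]
k=3: node(3,0) S=79.1659 payoff=35.0041 vs cont=34.1871 → 35.0041 [stop]  node(3,1) S=97.8705 payoff=16.2995 vs cont=18.4075 → 18.4075 [wait]  node(3,2) S=120.9945 payoff=0.0000 vs cont=6.8927 → 6.8927 [wait]  node(3,3) S=149.5819 payoff=0.0000 vs cont=1.5491 → 1.5491 [wait]
k=2: node(2,0) S=88.0228 payoff=26.1472 vs cont=26.3923 → 26.3923 [wait]  node(2,1) S=108.8200 payoff=5.3500 vs cont=12.4746 → 12.4746 [wait]  node(2,2) S=134.5310 payoff=0.0000 vs cont=4.1512 → 4.1512 [wait]
k=1: node(1,0) S=97.8705 payoff=16.2995 vs cont=19.1918 → 19.1918 [wait]  node(1,1) S=120.9945 payoff=0.0000 vs cont=8.1921 → 8.1921 [wait]
k=0: node(0,0) S=108.8200 payoff=5.3500 vs cont=13.5129 → 13.5129 [wait]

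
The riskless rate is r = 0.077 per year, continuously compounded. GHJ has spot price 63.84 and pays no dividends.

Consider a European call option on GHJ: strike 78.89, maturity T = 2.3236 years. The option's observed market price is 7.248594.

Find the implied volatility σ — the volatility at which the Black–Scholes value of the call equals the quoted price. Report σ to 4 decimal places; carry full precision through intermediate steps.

At σ = 0.2104 the Black–Scholes value reproduces the quote:
σ√T = 0.2104·√2.3236 = 0.320720
d₁ = (ln(S/K) + (r+σ²/2)T) / (σ√T) = (ln(63.84/78.89) + (0.077+0.2104²/2)·2.3236) / 0.320720 = (-0.211675 + 0.230348) / 0.320720 = 0.058223
d₂ = d₁ − σ√T = 0.058223 − 0.320720 = -0.262497
e^{−rT} = 0.836175
N(d₁) = 0.523215,  N(d₂) = 0.396469
V = S·N(d₁) − K·e^{−rT}·N(d₂) = 33.402024 − 26.153430 = 7.248594 (the quoted price), and the Black–Scholes price is strictly increasing in σ, so σ is unique

sigma = 0.2104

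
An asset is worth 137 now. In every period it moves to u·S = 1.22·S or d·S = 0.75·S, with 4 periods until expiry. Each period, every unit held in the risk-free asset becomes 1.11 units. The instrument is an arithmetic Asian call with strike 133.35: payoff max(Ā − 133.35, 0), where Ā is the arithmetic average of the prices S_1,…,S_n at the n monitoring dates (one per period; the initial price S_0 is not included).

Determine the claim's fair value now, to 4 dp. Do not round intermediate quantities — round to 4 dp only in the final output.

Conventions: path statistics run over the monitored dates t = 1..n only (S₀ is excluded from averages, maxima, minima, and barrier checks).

Under the martingale measure an up-move has probability p* = 0.7660; value the claim as the probability-weighted average of per-path payoffs, discounted 4 periods at R = 1.11.
Enumerate all 2^4 = 16 price paths (U = up ×1.22, D = down ×0.75); each path with k up-moves has probability p*^k·(1−p*)^(4−k).
DDDD: Ā=70.2393, payoff=0.0000, prob=0.003000
UDDD: Ā=114.2559, payoff=0.0000, prob=0.009819
DUDD: Ā=98.1584, payoff=0.0000, prob=0.009819
UUDD: Ā=159.6709, payoff=26.3209, prob=0.032137
DDUD: Ā=86.0852, payoff=0.0000, prob=0.009819
UDUD: Ā=140.0320, payoff=6.6820, prob=0.032137
DUUD: Ā=123.9345, payoff=0.0000, prob=0.032137
UUUD: Ā=201.6001, payoff=68.2501, prob=0.105174
DDDU: Ā=77.0304, payoff=0.0000, prob=0.009819
UDDU: Ā=125.3028, payoff=0.0000, prob=0.032137
DUDU: Ā=109.2053, payoff=0.0000, prob=0.032137
UUDU: Ā=177.6406, payoff=44.2906, prob=0.105174
DDUU: Ā=97.1321, payoff=0.0000, prob=0.032137
UDUU: Ā=158.0016, payoff=24.6516, prob=0.105174
DUUU: Ā=141.9041, payoff=8.5541, prob=0.105174
UUUU: Ā=230.8307, payoff=97.4807, prob=0.344206
Price = Σ prob·payoff / R^4 = 49.942797 / 1.518070 = 32.8989

price = 32.8989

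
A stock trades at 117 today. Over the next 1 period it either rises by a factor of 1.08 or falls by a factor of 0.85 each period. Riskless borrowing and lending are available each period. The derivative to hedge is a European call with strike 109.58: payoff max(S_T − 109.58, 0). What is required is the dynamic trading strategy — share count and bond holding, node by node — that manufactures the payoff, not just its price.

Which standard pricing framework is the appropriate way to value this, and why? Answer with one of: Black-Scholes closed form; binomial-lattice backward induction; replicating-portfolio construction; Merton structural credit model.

framework: replicating-portfolio construction

Key observation: the deliverable is the dynamic trading strategy on the 1-step tree (spot 117, moves 1.08 and 0.85), so the valuation must go through the node-by-node replicating-portfolio solve.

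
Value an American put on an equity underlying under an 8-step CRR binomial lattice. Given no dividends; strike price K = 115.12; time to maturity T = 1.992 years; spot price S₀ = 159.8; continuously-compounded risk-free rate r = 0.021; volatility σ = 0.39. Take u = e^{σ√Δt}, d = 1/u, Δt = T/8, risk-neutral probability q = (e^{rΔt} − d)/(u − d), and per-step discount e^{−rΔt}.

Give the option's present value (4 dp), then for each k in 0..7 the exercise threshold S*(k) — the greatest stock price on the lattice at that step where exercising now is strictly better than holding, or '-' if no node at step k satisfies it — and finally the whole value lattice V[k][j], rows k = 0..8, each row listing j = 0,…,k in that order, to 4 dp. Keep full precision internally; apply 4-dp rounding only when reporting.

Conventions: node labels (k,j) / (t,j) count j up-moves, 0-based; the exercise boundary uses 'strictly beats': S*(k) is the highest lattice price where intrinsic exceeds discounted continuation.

price = 11.0423
boundary = - - - - - 60.3931 73.3678 89.1298
tree:
11.0423
16.1463 5.2917
23.0446 8.3881 1.7872
31.9432 13.0616 3.1032 0.2924
42.7301 19.8870 5.3523 0.5494 0.0000
54.7269 29.4029 9.1580 1.0320 0.0000 0.0000
65.4071 41.7522 15.5195 1.9388 0.0000 0.0000 0.0000
74.1985 54.7269 25.9902 3.6421 0.0000 0.0000 0.0000 0.0000
81.4352 65.4071 41.7522 6.8418 0.0000 0.0000 0.0000 0.0000 0.0000

Δt=0.24900, u=1.21484, d=0.82316, q=0.46489, disc=e^(-rΔt)=0.99478
k=8 terminal: V=max(K-S,0) → 81.4352 65.4071 41.7522 6.8418 0.0000 0.0000 0.0000 0.0000 0.0000
k=7: j=0 S=40.9215 intr=74.1985 cont=73.5981 V=74.1985[EX]; j=1 S=60.3931 intr=54.7269 cont=54.1265 V=54.7269[EX]; j=2 S=89.1298 intr=25.9902 cont=25.3898 V=25.9902[EX]; j=3 S=131.5403 intr=0.0000 cont=3.6421 V=3.6421[hold]; j=4 S=194.1309 intr=0.0000 cont=0.0000 V=0.0000[hold]; j=5 S=286.5038 intr=0.0000 cont=0.0000 V=0.0000[hold]; j=6 S=422.8304 intr=0.0000 cont=0.0000 V=0.0000[hold]; j=7 S=624.0249 intr=0.0000 cont=0.0000 V=0.0000[hold]  S*(7)=89.1298
k=6: j=0 S=49.7129 intr=65.4071 cont=64.8067 V=65.4071[EX]; j=1 S=73.3678 intr=41.7522 cont=41.1518 V=41.7522[EX]; j=2 S=108.2782 intr=6.8418 cont=15.5195 V=15.5195[hold]; j=3 S=159.8000 intr=0.0000 cont=1.9388 V=1.9388[hold]; j=4 S=235.8373 intr=0.0000 cont=0.0000 V=0.0000[hold]; j=5 S=348.0553 intr=0.0000 cont=0.0000 V=0.0000[hold]; j=6 S=513.6698 intr=0.0000 cont=0.0000 V=0.0000[hold]  S*(6)=73.3678
k=5: j=0 S=60.3931 intr=54.7269 cont=54.1265 V=54.7269[EX]; j=1 S=89.1298 intr=25.9902 cont=29.4029 V=29.4029[hold]; j=2 S=131.5403 intr=0.0000 cont=9.1580 V=9.1580[hold]; j=3 S=194.1309 intr=0.0000 cont=1.0320 V=1.0320[hold]; j=4 S=286.5038 intr=0.0000 cont=0.0000 V=0.0000[hold]; j=5 S=422.8304 intr=0.0000 cont=0.0000 V=0.0000[hold]  S*(5)=60.3931
k=4: j=0 S=73.3678 intr=41.7522 cont=42.7301 V=42.7301[hold]; j=1 S=108.2782 intr=6.8418 cont=19.8870 V=19.8870[hold]; j=2 S=159.8000 intr=0.0000 cont=5.3523 V=5.3523[hold]; j=3 S=235.8373 intr=0.0000 cont=0.5494 V=0.5494[hold]; j=4 S=348.0553 intr=0.0000 cont=0.0000 V=0.0000[hold]  S*(4)=-
k=3: j=0 S=89.1298 intr=25.9902 cont=31.9432 V=31.9432[hold]; j=1 S=131.5403 intr=0.0000 cont=13.0616 V=13.0616[hold]; j=2 S=194.1309 intr=0.0000 cont=3.1032 V=3.1032[hold]; j=3 S=286.5038 intr=0.0000 cont=0.2924 V=0.2924[hold]  S*(3)=-
k=2: j=0 S=108.2782 intr=6.8418 cont=23.0446 V=23.0446[hold]; j=1 S=159.8000 intr=0.0000 cont=8.3881 V=8.3881[hold]; j=2 S=235.8373 intr=0.0000 cont=1.7872 V=1.7872[hold]  S*(2)=-
k=1: j=0 S=131.5403 intr=0.0000 cont=16.1463 V=16.1463[hold]; j=1 S=194.1309 intr=0.0000 cont=5.2917 V=5.2917[hold]  S*(1)=-
k=0: j=0 S=159.8000 intr=0.0000 cont=11.0423 V=11.0423[hold]  S*(0)=-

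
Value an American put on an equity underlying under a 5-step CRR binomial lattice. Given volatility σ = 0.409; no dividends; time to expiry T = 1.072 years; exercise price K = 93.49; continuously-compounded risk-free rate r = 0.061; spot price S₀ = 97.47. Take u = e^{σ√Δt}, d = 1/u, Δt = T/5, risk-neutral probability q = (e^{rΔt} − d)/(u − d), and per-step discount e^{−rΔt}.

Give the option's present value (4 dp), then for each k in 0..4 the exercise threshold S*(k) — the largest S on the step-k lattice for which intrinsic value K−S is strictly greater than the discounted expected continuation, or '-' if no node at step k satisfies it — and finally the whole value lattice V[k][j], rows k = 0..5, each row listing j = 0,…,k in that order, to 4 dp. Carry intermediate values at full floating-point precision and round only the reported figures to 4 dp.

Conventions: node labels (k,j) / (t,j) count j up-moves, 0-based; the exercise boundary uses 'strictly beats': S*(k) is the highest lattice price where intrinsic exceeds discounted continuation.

price = 12.2669
boundary = - - - 55.2243 66.7386
tree:
12.2669
18.6675 5.8653
27.3760 10.0108 1.6629
38.2657 16.6603 3.2865 0.0000
47.7935 26.7514 6.4951 0.0000 0.0000
55.6774 38.2657 12.8364 0.0000 0.0000 0.0000

params: Δt=0.21440 u=1.20850 d=0.82747 q=0.48735 e^(-rΔt)=0.98701
t_5 payoffs: 55.6774 38.2657 12.8364 0.0000 0.0000 0.0000
t_4: node(4,0) S=45.6965 payoff=47.7935 vs cont=46.5788 → 47.7935 [stop]  node(4,1) S=66.7386 payoff=26.7514 vs cont=25.5367 → 26.7514 [stop]  node(4,2) S=97.4700 payoff=0.0000 vs cont=6.4951 → 6.4951 [wait]  node(4,3) S=142.3524 payoff=0.0000 vs cont=0.0000 → 0.0000 [wait]  node(4,4) S=207.9021 payoff=0.0000 vs cont=0.0000 → 0.0000 [wait]  ⇒ S*(4)=66.7386
t_3: node(3,0) S=55.2243 payoff=38.2657 vs cont=37.0510 → 38.2657 [stop]  node(3,1) S=80.6536 payoff=12.8364 vs cont=16.6603 → 16.6603 [wait]  node(3,2) S=117.7926 payoff=0.0000 vs cont=3.2865 → 3.2865 [wait]  node(3,3) S=172.0331 payoff=0.0000 vs cont=0.0000 → 0.0000 [wait]  ⇒ S*(3)=55.2243
t_2: node(2,0) S=66.7386 payoff=26.7514 vs cont=27.3760 → 27.3760 [wait]  node(2,1) S=97.4700 payoff=0.0000 vs cont=10.0108 → 10.0108 [wait]  node(2,2) S=142.3524 payoff=0.0000 vs cont=1.6629 → 1.6629 [wait]  ⇒ S*(2)=-
t_1: node(1,0) S=80.6536 payoff=12.8364 vs cont=18.6675 → 18.6675 [wait]  node(1,1) S=117.7926 payoff=0.0000 vs cont=5.8653 → 5.8653 [wait]  ⇒ S*(1)=-
t_0: node(0,0) S=97.4700 payoff=0.0000 vs cont=12.2669 → 12.2669 [wait]  ⇒ S*(0)=-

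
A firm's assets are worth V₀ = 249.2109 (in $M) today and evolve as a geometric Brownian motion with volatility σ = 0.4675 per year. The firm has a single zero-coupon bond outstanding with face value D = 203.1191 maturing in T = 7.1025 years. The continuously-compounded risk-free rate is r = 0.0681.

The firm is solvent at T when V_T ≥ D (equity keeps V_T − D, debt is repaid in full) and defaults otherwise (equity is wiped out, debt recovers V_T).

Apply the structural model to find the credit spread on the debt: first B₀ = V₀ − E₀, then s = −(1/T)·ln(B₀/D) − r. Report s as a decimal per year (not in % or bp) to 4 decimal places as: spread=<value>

Work the structural quantities from V₀ = 249.2109 against face 203.1191:
d₁ = [ln(V₀/D) + (r + σ²/2)T] / (σ√T)
   = [ln(249.2109/203.1191) + (0.0681 + 0.5·0.4675²)·7.1025] / (0.4675·√7.1025)
   = [0.204507 + 1.259828] / 1.245912 = 1.175312
d₂ = d₁ − σ√T = 1.175312 − 1.245912 = -0.070599
N(d₁) = 0.880065,  N(d₂) = 0.471858,  e^(−rT) = 0.616510
E₀ = V₀·N(d₁) − D·e^(−rT)·N(d₂)
   = 249.2109·0.880065 − 203.1191·0.616510·0.471858 = 160.233349
B₀ = V₀ − E₀ = 249.2109 − 160.233349 = 88.977551
spread = −(1/T)·ln(B₀/D) − r = −(1/7.1025)·ln(88.977551/203.1191) − 0.0681 = 0.04811378

spread=0.0481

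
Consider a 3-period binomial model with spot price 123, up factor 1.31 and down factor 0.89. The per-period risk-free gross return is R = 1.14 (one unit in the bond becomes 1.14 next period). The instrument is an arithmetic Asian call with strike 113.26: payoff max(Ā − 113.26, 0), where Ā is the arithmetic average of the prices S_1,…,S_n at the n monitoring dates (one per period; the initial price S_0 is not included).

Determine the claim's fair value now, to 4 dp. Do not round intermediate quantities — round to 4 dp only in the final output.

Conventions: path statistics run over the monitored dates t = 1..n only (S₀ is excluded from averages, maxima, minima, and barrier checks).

price = 32.8699

Under the martingale measure an up-move has probability p* = 0.5952; value the claim as the probability-weighted average of per-path payoffs, discounted 3 periods at R = 1.14.
Enumerate all 2^3 = 8 price paths (U = up ×1.31, D = down ×0.89); each path with k up-moves has probability p*^k·(1−p*)^(3−k).
DDD: Ā=97.8698, payoff=0.0000, prob=0.066313
UDD: Ā=144.0556, payoff=30.7956, prob=0.097519
DUD: Ā=126.8356, payoff=13.5756, prob=0.097519
UUD: Ā=186.6906, payoff=73.4306, prob=0.143411
DDU: Ā=111.5098, payoff=0.0000, prob=0.097519
UDU: Ā=164.1324, payoff=50.8724, prob=0.143411
DUU: Ā=146.9124, payoff=33.6524, prob=0.143411
UUU: Ā=216.2418, payoff=102.9818, prob=0.210898
Price = Σ prob·payoff / R^3 = 48.698152 / 1.481544 = 32.8699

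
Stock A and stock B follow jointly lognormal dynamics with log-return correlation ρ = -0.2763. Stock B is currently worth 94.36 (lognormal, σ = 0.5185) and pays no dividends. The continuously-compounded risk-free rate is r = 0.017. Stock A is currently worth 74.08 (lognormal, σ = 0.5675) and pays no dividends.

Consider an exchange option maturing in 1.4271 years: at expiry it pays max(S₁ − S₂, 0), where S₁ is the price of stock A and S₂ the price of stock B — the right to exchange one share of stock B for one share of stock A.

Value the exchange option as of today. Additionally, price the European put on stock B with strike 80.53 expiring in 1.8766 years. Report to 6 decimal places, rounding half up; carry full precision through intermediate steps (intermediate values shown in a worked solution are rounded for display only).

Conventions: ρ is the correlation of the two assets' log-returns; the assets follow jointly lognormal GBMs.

σ_eff = √(σ₁² + σ₂² − 2ρσ₁σ₂) = √(0.5675² + 0.5185² − 2·-0.2763·0.5675·0.5185) = 0.868044
d₁ = (ln(S₁/S₂) + (q₂ − q₁ + σ_eff²/2)T) / (σ_eff√T) = (ln(74.08/94.36) + (0.0 − 0.0 + 0.376750)·1.4271) / 1.036977 = 0.285145
d₂ = d₁ − σ_eff√T = 0.285145 − 1.036977 = -0.751832
N(d₁) = 0.612233,  N(d₂) = 0.226076
V = S₁·e^{−q₁T}·N(d₁) − S₂·e^{−q₂T}·N(d₂) = 45.354251 − 21.332544 = 24.021707
[vanilla: stock B put K=80.53]
σ√T = 0.5185·√1.8766 = 0.710288
d₁ = (ln(S/K) + (r+σ²/2)T) / (σ√T) = (ln(94.36/80.53) + (0.017+0.5185²/2)·1.8766) / 0.710288 = (0.158487 + 0.284157) / 0.710288 = 0.623190
d₂ = d₁ − σ√T = 0.623190 − 0.710288 = -0.087098
e^{−rT} = 0.968601
N(−d₁) = 0.266580,  N(−d₂) = 0.534703
price = K·e^{−rT}·N(−d₂) − S·N(−d₁) = 41.707646 − 25.154481 = 16.553165

exchange price = 24.021707
price(stock B put K=80.53) = 16.553165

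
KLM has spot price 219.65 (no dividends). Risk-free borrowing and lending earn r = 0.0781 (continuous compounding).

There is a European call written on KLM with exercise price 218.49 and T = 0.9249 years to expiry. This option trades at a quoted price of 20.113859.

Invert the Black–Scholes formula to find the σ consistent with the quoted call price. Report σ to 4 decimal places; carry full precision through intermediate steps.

At σ = 0.1212 the Black–Scholes value reproduces the quote:
σ√T = 0.1212·√0.9249 = 0.116560
d₁ = (ln(S/K) + (r+σ²/2)T) / (σ√T) = (ln(219.65/218.49) + (0.0781+0.1212²/2)·0.9249) / 0.116560 = (0.005295 + 0.079028) / 0.116560 = 0.723429
d₂ = d₁ − σ√T = 0.723429 − 0.116560 = 0.606869
e^{−rT} = 0.930313
N(d₁) = 0.765292,  N(d₂) = 0.728031
V = S·N(d₁) − K·e^{−rT}·N(d₂) = 168.096331 − 147.982472 = 20.113859 (the quoted price), and the Black–Scholes price is strictly increasing in σ, so σ is unique

sigma = 0.1212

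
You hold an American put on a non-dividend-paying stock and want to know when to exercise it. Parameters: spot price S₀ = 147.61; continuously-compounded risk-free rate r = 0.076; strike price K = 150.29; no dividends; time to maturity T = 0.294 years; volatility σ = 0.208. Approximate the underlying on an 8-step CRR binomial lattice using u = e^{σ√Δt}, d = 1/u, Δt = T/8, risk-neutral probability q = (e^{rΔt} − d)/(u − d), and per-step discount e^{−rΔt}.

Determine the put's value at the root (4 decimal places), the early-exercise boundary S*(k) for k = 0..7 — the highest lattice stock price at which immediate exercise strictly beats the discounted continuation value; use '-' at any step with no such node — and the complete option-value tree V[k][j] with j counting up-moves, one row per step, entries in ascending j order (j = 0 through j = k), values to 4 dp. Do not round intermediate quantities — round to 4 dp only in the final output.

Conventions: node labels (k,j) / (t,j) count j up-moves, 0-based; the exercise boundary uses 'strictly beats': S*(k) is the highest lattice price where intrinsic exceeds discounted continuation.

price = 6.8359
boundary = - - - 130.9677 136.2955 130.9677 136.2955 141.8400
tree:
6.8359
10.0021 4.0088
14.1614 6.2936 1.9638
19.3223 9.5692 3.3646 0.7074
24.4417 13.9945 5.6178 1.3447 0.1348
29.3611 19.3223 9.0710 2.5246 0.2847 0.0000
34.0882 24.4417 13.9945 4.6664 0.6011 0.0000 0.0000
38.6305 29.3611 19.3223 8.4500 1.2692 0.0000 0.0000 0.0000
42.9952 34.0882 24.4417 13.9945 2.6800 0.0000 0.0000 0.0000 0.0000

Δt=0.03675, u=1.04068, d=0.96091, q=0.52510, disc=e^(-rΔt)=0.99721
k=8 terminal: V=max(K-S,0) → 42.9952 34.0882 24.4417 13.9945 2.6800 0.0000 0.0000 0.0000 0.0000
k=7: j=0 S=111.6595 intr=38.6305 cont=38.2113 V=38.6305[EX]; j=1 S=120.9289 intr=29.3611 cont=28.9419 V=29.3611[EX]; j=2 S=130.9677 intr=19.3223 cont=18.9031 V=19.3223[EX]; j=3 S=141.8400 intr=8.4500 cont=8.0309 V=8.4500[EX]; j=4 S=153.6148 intr=0.0000 cont=1.2692 V=1.2692[hold]; j=5 S=166.3670 intr=0.0000 cont=0.0000 V=0.0000[hold]; j=6 S=180.1779 intr=0.0000 cont=0.0000 V=0.0000[hold]; j=7 S=195.1353 intr=0.0000 cont=0.0000 V=0.0000[hold]  S*(7)=141.8400
k=6: j=0 S=116.2018 intr=34.0882 cont=33.6690 V=34.0882[EX]; j=1 S=125.8483 intr=24.4417 cont=24.0226 V=24.4417[EX]; j=2 S=136.2955 intr=13.9945 cont=13.5753 V=13.9945[EX]; j=3 S=147.6100 intr=2.6800 cont=4.6664 V=4.6664[hold]; j=4 S=159.8638 intr=0.0000 cont=0.6011 V=0.6011[hold]; j=5 S=173.1348 intr=0.0000 cont=0.0000 V=0.0000[hold]; j=6 S=187.5075 intr=0.0000 cont=0.0000 V=0.0000[hold]  S*(6)=136.2955
k=5: j=0 S=120.9289 intr=29.3611 cont=28.9419 V=29.3611[EX]; j=1 S=130.9677 intr=19.3223 cont=18.9031 V=19.3223[EX]; j=2 S=141.8400 intr=8.4500 cont=9.0710 V=9.0710[hold]; j=3 S=153.6148 intr=0.0000 cont=2.5246 V=2.5246[hold]; j=4 S=166.3670 intr=0.0000 cont=0.2847 V=0.2847[hold]; j=5 S=180.1779 intr=0.0000 cont=0.0000 V=0.0000[hold]  S*(5)=130.9677
k=4: j=0 S=125.8483 intr=24.4417 cont=24.0226 V=24.4417[EX]; j=1 S=136.2955 intr=13.9945 cont=13.9005 V=13.9945[EX]; j=2 S=147.6100 intr=2.6800 cont=5.6178 V=5.6178[hold]; j=3 S=159.8638 intr=0.0000 cont=1.3447 V=1.3447[hold]; j=4 S=173.1348 intr=0.0000 cont=0.1348 V=0.1348[hold]  S*(4)=136.2955
k=3: j=0 S=130.9677 intr=19.3223 cont=18.9031 V=19.3223[EX]; j=1 S=141.8400 intr=8.4500 cont=9.5692 V=9.5692[hold]; j=2 S=153.6148 intr=0.0000 cont=3.3646 V=3.3646[hold]; j=3 S=166.3670 intr=0.0000 cont=0.7074 V=0.7074[hold]  S*(3)=130.9677
k=2: j=0 S=136.2955 intr=13.9945 cont=14.1614 V=14.1614[hold]; j=1 S=147.6100 intr=2.6800 cont=6.2936 V=6.2936[hold]; j=2 S=159.8638 intr=0.0000 cont=1.9638 V=1.9638[hold]  S*(2)=-
k=1: j=0 S=141.8400 intr=8.4500 cont=10.0021 V=10.0021[hold]; j=1 S=153.6148 intr=0.0000 cont=4.0088 V=4.0088[hold]  S*(1)=-
k=0: j=0 S=147.6100 intr=2.6800 cont=6.8359 V=6.8359[hold]  S*(0)=-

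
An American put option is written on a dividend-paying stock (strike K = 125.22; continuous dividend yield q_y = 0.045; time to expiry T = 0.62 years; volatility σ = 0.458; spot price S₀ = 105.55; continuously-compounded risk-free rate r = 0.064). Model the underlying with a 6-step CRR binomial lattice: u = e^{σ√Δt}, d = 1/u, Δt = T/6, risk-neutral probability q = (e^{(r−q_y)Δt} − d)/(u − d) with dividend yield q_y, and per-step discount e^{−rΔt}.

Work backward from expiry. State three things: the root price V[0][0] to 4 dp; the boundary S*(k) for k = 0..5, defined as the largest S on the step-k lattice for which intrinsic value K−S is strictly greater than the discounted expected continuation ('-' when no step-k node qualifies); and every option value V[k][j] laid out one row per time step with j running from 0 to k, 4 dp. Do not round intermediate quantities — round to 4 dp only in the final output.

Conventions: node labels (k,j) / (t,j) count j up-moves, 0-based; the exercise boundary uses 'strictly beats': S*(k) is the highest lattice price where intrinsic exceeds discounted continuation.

price = 27.3399
boundary = - - - 67.8640 78.6283 91.1001
tree:
27.3399
36.3724 17.5368
46.6257 25.3195 9.0050
57.3560 35.1796 14.5541 2.8723
66.6467 46.5917 22.8027 5.4546 0.0000
74.6655 57.3560 34.1199 10.3581 0.0000 0.0000
81.5864 66.6467 46.5917 19.6700 0.0000 0.0000 0.0000

Δt=0.10333  u=1.15862  d=0.86310  q=0.46991  discount=0.99341
step 6 (expiry): payoffs max(K−S,0) = 81.5864 66.6467 46.5917 19.6700 0.0000 0.0000 0.0000
step 5: (k=5,j=0): S=50.5545, K−S=74.6655, hold=74.0746 ⇒ V=74.6655 exercise | (k=5,j=1): S=67.8640, K−S=57.3560, hold=56.8455 ⇒ V=57.3560 exercise | (k=5,j=2): S=91.1001, K−S=34.1199, hold=33.7172 ⇒ V=34.1199 exercise | (k=5,j=3): S=122.2919, K−S=2.9281, hold=10.3581 ⇒ V=10.3581 continue | (k=5,j=4): S=164.1637, K−S=0.0000, hold=0.0000 ⇒ V=0.0000 continue | (k=5,j=5): S=220.3719, K−S=0.0000, hold=0.0000 ⇒ V=0.0000 continue  boundary S*=91.1001
step 4: (k=4,j=0): S=58.5733, K−S=66.6467, hold=66.0930 ⇒ V=66.6467 exercise | (k=4,j=1): S=78.6283, K−S=46.5917, hold=46.1311 ⇒ V=46.5917 exercise | (k=4,j=2): S=105.5500, K−S=19.6700, hold=22.8027 ⇒ V=22.8027 continue | (k=4,j=3): S=141.6894, K−S=0.0000, hold=5.4546 ⇒ V=5.4546 continue | (k=4,j=4): S=190.2027, K−S=0.0000, hold=0.0000 ⇒ V=0.0000 continue  boundary S*=78.6283
step 3: (k=3,j=0): S=67.8640, K−S=57.3560, hold=56.8455 ⇒ V=57.3560 exercise | (k=3,j=1): S=91.1001, K−S=34.1199, hold=35.1796 ⇒ V=35.1796 continue | (k=3,j=2): S=122.2919, K−S=2.9281, hold=14.5541 ⇒ V=14.5541 continue | (k=3,j=3): S=164.1637, K−S=0.0000, hold=2.8723 ⇒ V=2.8723 continue  boundary S*=67.8640
step 2: (k=2,j=0): S=78.6283, K−S=46.5917, hold=46.6257 ⇒ V=46.6257 continue | (k=2,j=1): S=105.5500, K−S=19.6700, hold=25.3195 ⇒ V=25.3195 continue | (k=2,j=2): S=141.6894, K−S=0.0000, hold=9.0050 ⇒ V=9.0050 continue  boundary S*=-
step 1: (k=1,j=0): S=91.1001, K−S=34.1199, hold=36.3724 ⇒ V=36.3724 continue | (k=1,j=1): S=122.2919, K−S=2.9281, hold=17.5368 ⇒ V=17.5368 continue  boundary S*=-
step 0: (k=0,j=0): S=105.5500, K−S=19.6700, hold=27.3399 ⇒ V=27.3399 continue  boundary S*=-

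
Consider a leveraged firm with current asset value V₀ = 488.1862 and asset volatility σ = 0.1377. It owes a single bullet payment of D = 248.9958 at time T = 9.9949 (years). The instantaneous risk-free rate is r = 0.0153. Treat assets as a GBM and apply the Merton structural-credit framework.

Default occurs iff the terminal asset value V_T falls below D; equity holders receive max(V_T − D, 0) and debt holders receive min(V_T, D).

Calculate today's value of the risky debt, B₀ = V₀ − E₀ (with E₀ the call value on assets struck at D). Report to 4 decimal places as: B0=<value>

B0=212.1526

Work the structural quantities from V₀ = 488.1862 against face 248.9958:
d₁ = [ln(V₀/D) + (r + σ²/2)T] / (σ√T)
   = [ln(488.1862/248.9958) + (0.0153 + 0.5·0.1377²)·9.9949] / (0.1377·√9.9949)
   = [0.673261 + 0.247680] / 0.435335 = 2.115478
d₂ = d₁ − σ√T = 2.115478 − 0.435335 = 1.680144
N(d₁) = 0.982805,  N(d₂) = 0.953535,  e^(−rT) = 0.858197
E₀ = V₀·N(d₁) − D·e^(−rT)·N(d₂)
   = 488.1862·0.982805 − 248.9958·0.858197·0.953535 = 276.033578
B₀ = V₀ − E₀ = 488.1862 − 276.033578 = 212.152622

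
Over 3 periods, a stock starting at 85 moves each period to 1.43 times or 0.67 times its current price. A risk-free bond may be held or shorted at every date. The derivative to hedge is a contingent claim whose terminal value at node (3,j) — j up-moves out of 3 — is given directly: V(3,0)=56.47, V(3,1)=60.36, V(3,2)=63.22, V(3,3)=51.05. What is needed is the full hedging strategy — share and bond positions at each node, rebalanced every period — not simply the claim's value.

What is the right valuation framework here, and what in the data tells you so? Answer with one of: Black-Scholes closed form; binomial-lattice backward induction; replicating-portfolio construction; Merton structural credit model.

framework: replicating-portfolio construction

Key observation: the task asks for the hedge itself — share and bond holdings at every node of the 3-period tree on spot 85 with factors 1.43/0.67 — which is exactly what the replicating-portfolio construction produces.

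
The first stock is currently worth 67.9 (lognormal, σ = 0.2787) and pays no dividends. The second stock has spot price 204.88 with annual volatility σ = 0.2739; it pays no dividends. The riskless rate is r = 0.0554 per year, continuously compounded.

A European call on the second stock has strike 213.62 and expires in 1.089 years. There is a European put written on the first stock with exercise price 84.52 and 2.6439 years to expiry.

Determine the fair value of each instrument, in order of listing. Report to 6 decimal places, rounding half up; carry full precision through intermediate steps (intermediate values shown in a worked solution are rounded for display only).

price(the second stock call K=213.62) = 25.000631
price(the first stock put K=84.52) = 15.339163

[the second stock call K=213.62]
σ√T = 0.2739·√1.089 = 0.285829
d₁ = (ln(S/K) + (r+σ²/2)T) / (σ√T) = (ln(204.88/213.62) + (0.0554+0.2739²/2)·1.089) / 0.285829 = (-0.041774 + 0.101180) / 0.285829 = 0.207835
d₂ = d₁ − σ√T = 0.207835 − 0.285829 = -0.077993
e^{−rT} = 0.941453
N(d₁) = 0.582321,  N(d₂) = 0.468917
price = S·N(d₁) − K·e^{−rT}·N(d₂) = 119.305983 − 94.305352 = 25.000631
[the first stock put K=84.52]
σ√T = 0.2787·√2.6439 = 0.453168
d₁ = (ln(S/K) + (r+σ²/2)T) / (σ√T) = (ln(67.9/84.52) + (0.0554+0.2787²/2)·2.6439) / 0.453168 = (-0.218952 + 0.249153) / 0.453168 = 0.066643
d₂ = d₁ − σ√T = 0.066643 − 0.453168 = -0.386525
e^{−rT} = 0.863750
N(−d₁) = 0.473433,  N(−d₂) = 0.650446
price = K·e^{−rT}·N(−d₂) − S·N(−d₁) = 47.485252 − 32.146089 = 15.339163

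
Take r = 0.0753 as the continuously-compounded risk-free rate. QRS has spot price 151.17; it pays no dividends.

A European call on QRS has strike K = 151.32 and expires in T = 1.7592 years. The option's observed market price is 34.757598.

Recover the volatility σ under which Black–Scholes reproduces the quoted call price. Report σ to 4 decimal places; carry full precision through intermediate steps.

sigma = 0.3270

At σ = 0.3270 the Black–Scholes value reproduces the quote:
σ√T = 0.327·√1.7592 = 0.433716
d₁ = (ln(S/K) + (r+σ²/2)T) / (σ√T) = (ln(151.17/151.32) + (0.0753+0.327²/2)·1.7592) / 0.433716 = (-0.000992 + 0.226523) / 0.433716 = 0.519996
d₂ = d₁ − σ√T = 0.519996 − 0.433716 = 0.086281
e^{−rT} = 0.875931
N(d₁) = 0.698467,  N(d₂) = 0.534378
V = S·N(d₁) − K·e^{−rT}·N(d₂) = 105.587253 − 70.829655 = 34.757598 (matching the quote); vega is positive throughout, so no other σ reproduces this price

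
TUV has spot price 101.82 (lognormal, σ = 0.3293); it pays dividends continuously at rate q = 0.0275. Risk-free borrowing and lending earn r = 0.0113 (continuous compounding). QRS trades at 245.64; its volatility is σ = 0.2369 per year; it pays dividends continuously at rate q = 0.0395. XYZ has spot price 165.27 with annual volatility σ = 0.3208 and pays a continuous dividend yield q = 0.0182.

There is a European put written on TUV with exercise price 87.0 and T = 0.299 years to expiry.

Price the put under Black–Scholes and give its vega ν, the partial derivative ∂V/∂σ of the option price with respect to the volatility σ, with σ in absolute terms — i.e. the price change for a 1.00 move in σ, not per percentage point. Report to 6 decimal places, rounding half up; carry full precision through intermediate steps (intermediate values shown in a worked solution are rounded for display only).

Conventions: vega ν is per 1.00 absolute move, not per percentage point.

price = 1.859545
ν = 14.206305

σ√T = 0.3293·√0.299 = 0.180064
d₁ = (ln(S/K) + (r−q+σ²/2)T) / (σ√T) = (ln(101.82/87.0) + (0.0113−0.0275+0.3293²/2)·0.299) / 0.180064 = (0.157298 + 0.011368) / 0.180064 = 0.936700
d₂ = d₁ − σ√T = 0.936700 − 0.180064 = 0.756636
e^{−rT} = 0.996627
e^{−qT} = 0.991811
N(−d₁) = 0.174456,  N(−d₂) = 0.224634
Put price V = K·e^{−rT}·N(−d₂) − S·e^{−qT}·N(−d₁) = 19.477232 − 17.617687 = 1.859545
φ(d₁) = (1/√(2π))·e^{−d₁²/2} = 0.257267
ν = S·e^{−qT}·φ(d₁)·√T = 14.206305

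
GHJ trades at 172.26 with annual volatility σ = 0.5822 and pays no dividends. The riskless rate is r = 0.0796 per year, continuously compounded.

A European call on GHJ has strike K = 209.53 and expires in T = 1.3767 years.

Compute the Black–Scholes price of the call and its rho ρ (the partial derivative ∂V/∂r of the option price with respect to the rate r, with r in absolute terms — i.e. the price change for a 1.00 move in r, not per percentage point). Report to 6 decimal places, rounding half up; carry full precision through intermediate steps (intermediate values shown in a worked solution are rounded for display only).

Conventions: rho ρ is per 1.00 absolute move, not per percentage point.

σ√T = 0.5822·√1.3767 = 0.683112
d₁ = (ln(S/K) + (r+σ²/2)T) / (σ√T) = (ln(172.26/209.53) + (0.0796+0.5822²/2)·1.3767) / 0.683112 = (-0.195862 + 0.342906) / 0.683112 = 0.215257
d₂ = d₁ − σ√T = 0.215257 − 0.683112 = -0.467855
e^{−rT} = 0.896206
N(d₁) = 0.585216,  N(d₂) = 0.319944
Call price V = S·N(d₁) − K·e^{−rT}·N(d₂) = 100.809367 − 60.079719 = 40.729648
ρ = K·T·e^{−rT}·N(d₂) = 82.711749

price = 40.729648
ρ = 82.711749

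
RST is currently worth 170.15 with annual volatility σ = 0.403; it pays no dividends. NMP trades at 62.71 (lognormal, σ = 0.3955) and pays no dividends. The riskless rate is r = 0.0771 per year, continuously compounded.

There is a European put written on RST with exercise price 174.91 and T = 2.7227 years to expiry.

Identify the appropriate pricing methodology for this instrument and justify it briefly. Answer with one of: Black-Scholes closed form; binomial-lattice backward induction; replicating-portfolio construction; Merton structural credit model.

framework: Black-Scholes closed form

Key observation: a European-exercise option on RST struck at 174.91 — a GBM underlying with constant parameters — admits an analytic price: the data contain no early exercise, no discrete tree, no debt structure.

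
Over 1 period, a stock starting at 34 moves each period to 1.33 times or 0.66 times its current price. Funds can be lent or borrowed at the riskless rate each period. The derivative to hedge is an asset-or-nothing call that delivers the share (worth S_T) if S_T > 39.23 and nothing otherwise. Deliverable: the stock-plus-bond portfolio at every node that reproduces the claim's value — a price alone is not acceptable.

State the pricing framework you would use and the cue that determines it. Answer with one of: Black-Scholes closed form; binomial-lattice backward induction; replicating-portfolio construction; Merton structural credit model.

Key observation: the task asks for the hedge itself — share and bond holdings at every node of the 1-period tree on spot 34 with factors 1.33/0.66 — which is exactly what the replicating-portfolio construction produces.

framework: replicating-portfolio construction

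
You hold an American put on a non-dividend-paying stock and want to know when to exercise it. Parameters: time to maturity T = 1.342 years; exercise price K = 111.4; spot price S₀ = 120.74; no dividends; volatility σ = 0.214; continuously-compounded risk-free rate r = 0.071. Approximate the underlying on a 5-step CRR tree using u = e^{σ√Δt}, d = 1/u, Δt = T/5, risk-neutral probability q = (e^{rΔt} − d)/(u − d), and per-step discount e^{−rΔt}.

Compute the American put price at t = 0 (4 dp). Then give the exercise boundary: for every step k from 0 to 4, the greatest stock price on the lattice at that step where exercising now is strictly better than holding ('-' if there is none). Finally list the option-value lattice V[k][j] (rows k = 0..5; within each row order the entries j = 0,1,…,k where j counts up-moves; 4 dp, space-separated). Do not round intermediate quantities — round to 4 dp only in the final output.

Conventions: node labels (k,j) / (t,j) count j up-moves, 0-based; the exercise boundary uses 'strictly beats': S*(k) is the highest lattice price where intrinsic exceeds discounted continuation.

Δt=0.26840, u=1.11725, d=0.89506, q=0.55890, disc=e^(-rΔt)=0.98112
k=5 terminal: V=max(K-S,0) → 42.0406 24.8228 3.3308 0.0000 0.0000 0.0000
k=4: j=0 S=77.4915 intr=33.9085 cont=31.8057 V=33.9085[EX]; j=1 S=96.7281 intr=14.6719 cont=12.5691 V=14.6719[EX]; j=2 S=120.7400 intr=0.0000 cont=1.4415 V=1.4415[hold]; j=3 S=150.7126 intr=0.0000 cont=0.0000 V=0.0000[hold]; j=4 S=188.1257 intr=0.0000 cont=0.0000 V=0.0000[hold]  S*(4)=96.7281
k=3: j=0 S=86.5772 intr=24.8228 cont=22.7200 V=24.8228[EX]; j=1 S=108.0692 intr=3.3308 cont=7.1400 V=7.1400[hold]; j=2 S=134.8964 intr=0.0000 cont=0.6238 V=0.6238[hold]; j=3 S=168.3832 intr=0.0000 cont=0.0000 V=0.0000[hold]  S*(3)=86.5772
k=2: j=0 S=96.7281 intr=14.6719 cont=14.6579 V=14.6719[EX]; j=1 S=120.7400 intr=0.0000 cont=3.4321 V=3.4321[hold]; j=2 S=150.7126 intr=0.0000 cont=0.2700 V=0.2700[hold]  S*(2)=96.7281
k=1: j=0 S=108.0692 intr=3.3308 cont=8.2316 V=8.2316[hold]; j=1 S=134.8964 intr=0.0000 cont=1.6334 V=1.6334[hold]  S*(1)=-
k=0: j=0 S=120.7400 intr=0.0000 cont=4.4581 V=4.4581[hold]  S*(0)=-

price = 4.4581
boundary = - - 96.7281 86.5772 96.7281
tree:
4.4581
8.2316 1.6334
14.6719 3.4321 0.2700
24.8228 7.1400 0.6238 0.0000
33.9085 14.6719 1.4415 0.0000 0.0000
42.0406 24.8228 3.3308 0.0000 0.0000 0.0000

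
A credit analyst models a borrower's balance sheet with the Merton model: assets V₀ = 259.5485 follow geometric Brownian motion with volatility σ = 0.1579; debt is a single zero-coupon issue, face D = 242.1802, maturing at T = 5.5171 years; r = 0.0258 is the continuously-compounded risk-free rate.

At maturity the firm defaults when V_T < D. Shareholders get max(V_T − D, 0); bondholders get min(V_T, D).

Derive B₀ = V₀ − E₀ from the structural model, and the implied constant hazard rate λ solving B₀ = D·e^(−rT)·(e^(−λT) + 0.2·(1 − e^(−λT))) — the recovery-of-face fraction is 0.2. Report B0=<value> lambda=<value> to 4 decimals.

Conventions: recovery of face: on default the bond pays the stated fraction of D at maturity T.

B0=194.8689 lambda=0.0172

With assets at 259.5485 and a single debt payment of 242.1802 at 5.5171 years:
d₁ = [ln(V₀/D) + (r + σ²/2)T] / (σ√T)
   = [ln(259.5485/242.1802) + (0.0258 + 0.5·0.1579²)·5.5171] / (0.1579·√5.5171)
   = [0.069262 + 0.211118] / 0.370884 = 0.755979
d₂ = d₁ − σ√T = 0.755979 − 0.370884 = 0.385095
N(d₁) = 0.775169,  N(d₂) = 0.649916,  e^(−rT) = 0.867325
E₀ = V₀·N(d₁) − D·e^(−rT)·N(d₂)
   = 259.5485·0.775169 − 242.1802·0.867325·0.649916 = 64.679627
B₀ = V₀ − E₀ = 259.5485 − 64.679627 = 194.868873
e^(−λT) = (B₀·e^(rT)/D − 0.2)/(1 − 0.2) = (194.8689·1.152970/242.1802 − 0.2)/0.8 = 0.90966327
λ = −ln(0.90966327)/5.5171 = 0.017161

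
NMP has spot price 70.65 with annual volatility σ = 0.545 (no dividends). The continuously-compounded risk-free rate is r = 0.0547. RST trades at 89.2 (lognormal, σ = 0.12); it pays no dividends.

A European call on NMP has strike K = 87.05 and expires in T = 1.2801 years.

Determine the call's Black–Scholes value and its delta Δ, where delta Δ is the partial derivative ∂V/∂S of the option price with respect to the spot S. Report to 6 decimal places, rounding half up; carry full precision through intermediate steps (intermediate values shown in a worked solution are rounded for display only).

price = 13.572328
Δ = 0.533208

σ√T = 0.545·√1.2801 = 0.616621
d₁ = (ln(S/K) + (r+σ²/2)T) / (σ√T) = (ln(70.65/87.05) + (0.0547+0.545²/2)·1.2801) / 0.616621 = (-0.208745 + 0.260132) / 0.616621 = 0.083338
d₂ = d₁ − σ√T = 0.083338 − 0.616621 = -0.533284
e^{−rT} = 0.932374
N(d₁) = 0.533208,  N(d₂) = 0.296919
Call price V = S·N(d₁) − K·e^{−rT}·N(d₂) = 37.671178 − 24.098850 = 13.572328
Δ = N(d₁) = 0.533208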